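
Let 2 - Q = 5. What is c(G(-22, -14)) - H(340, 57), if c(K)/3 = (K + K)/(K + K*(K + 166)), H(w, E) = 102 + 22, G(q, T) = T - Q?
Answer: -3223/26 ≈ -123.96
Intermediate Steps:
Q = -3 (Q = 2 - 1*5 = 2 - 5 = -3)
G(q, T) = 3 + T (G(q, T) = T - 1*(-3) = T + 3 = 3 + T)
H(w, E) = 124
c(K) = 6*K/(K + K*(166 + K)) (c(K) = 3*((K + K)/(K + K*(K + 166))) = 3*((2*K)/(K + K*(166 + K))) = 3*(2*K/(K + K*(166 + K))) = 6*K/(K + K*(166 + K)))
c(G(-22, -14)) - H(340, 57) = 6/(167 + (3 - 14)) - 1*124 = 6/(167 - 11) - 124 = 6/156 - 124 = 6*(1/156) - 124 = 1/26 - 124 = -3223/26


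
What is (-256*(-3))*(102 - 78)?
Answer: 18432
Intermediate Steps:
(-256*(-3))*(102 - 78) = -64*(-12)*24 = 768*24 = 18432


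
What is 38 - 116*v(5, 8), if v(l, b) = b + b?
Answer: -1818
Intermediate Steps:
v(l, b) = 2*b
38 - 116*v(5, 8) = 38 - 232*8 = 38 - 116*16 = 38 - 1856 = -1818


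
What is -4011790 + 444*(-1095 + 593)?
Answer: -4234678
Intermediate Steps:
-4011790 + 444*(-1095 + 593) = -4011790 + 444*(-502) = -4011790 - 222888 = -4234678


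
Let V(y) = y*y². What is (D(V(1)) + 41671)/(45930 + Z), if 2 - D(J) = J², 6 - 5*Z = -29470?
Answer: 104180/129563 ≈ 0.80409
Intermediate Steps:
Z = 29476/5 (Z = 6/5 - ⅕*(-29470) = 6/5 + 5894 = 29476/5 ≈ 5895.2)
V(y) = y³
D(J) = 2 - J²
(D(V(1)) + 41671)/(45930 + Z) = ((2 - (1³)²) + 41671)/(45930 + 29476/5) = ((2 - 1*1²) + 41671)/(259126/5) = ((2 - 1*1) + 41671)*(5/259126) = ((2 - 1) + 41671)*(5/259126) = (1 + 41671)*(5/259126) = 41672*(5/259126) = 104180/129563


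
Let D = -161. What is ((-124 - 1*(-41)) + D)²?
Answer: 59536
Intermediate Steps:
((-124 - 1*(-41)) + D)² = ((-124 - 1*(-41)) - 161)² = ((-124 + 41) - 161)² = (-83 - 161)² = (-244)² = 59536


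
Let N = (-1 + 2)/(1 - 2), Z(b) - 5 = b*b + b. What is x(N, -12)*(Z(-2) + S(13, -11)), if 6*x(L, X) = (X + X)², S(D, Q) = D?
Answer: 1920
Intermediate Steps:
Z(b) = 5 + b + b² (Z(b) = 5 + (b*b + b) = 5 + (b² + b) = 5 + (b + b²) = 5 + b + b²)
N = -1 (N = 1/(-1) = 1*(-1) = -1)
x(L, X) = 2*X²/3 (x(L, X) = (X + X)²/6 = (2*X)²/6 = (4*X²)/6 = 2*X²/3)
x(N, -12)*(Z(-2) + S(13, -11)) = ((⅔)*(-12)²)*((5 - 2 + (-2)²) + 13) = ((⅔)*144)*((5 - 2 + 4) + 13) = 96*(7 + 13) = 96*20 = 1920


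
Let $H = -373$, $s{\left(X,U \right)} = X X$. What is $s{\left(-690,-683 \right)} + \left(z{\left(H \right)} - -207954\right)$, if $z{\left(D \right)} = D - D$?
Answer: $684054$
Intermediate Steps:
$s{\left(X,U \right)} = X^{2}$
$z{\left(D \right)} = 0$
$s{\left(-690,-683 \right)} + \left(z{\left(H \right)} - -207954\right) = \left(-690\right)^{2} + \left(0 - -207954\right) = 476100 + \left(0 + 207954\right) = 476100 + 207954 = 684054$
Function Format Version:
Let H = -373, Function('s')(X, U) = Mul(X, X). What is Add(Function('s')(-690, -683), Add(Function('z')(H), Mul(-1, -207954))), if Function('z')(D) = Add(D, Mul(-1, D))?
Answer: 684054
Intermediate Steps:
Function('s')(X, U) = Pow(X, 2)
Function('z')(D) = 0
Add(Function('s')(-690, -683), Add(Function('z')(H), Mul(-1, -207954))) = Add(Pow(-690, 2), Add(0, Mul(-1, -207954))) = Add(476100, Add(0, 207954)) = Add(476100, 207954) = 684054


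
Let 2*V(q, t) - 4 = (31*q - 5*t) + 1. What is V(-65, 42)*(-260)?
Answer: 288600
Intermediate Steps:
V(q, t) = 5/2 - 5*t/2 + 31*q/2 (V(q, t) = 2 + ((31*q - 5*t) + 1)/2 = 2 + ((-5*t + 31*q) + 1)/2 = 2 + (1 - 5*t + 31*q)/2 = 2 + (1/2 - 5*t/2 + 31*q/2) = 5/2 - 5*t/2 + 31*q/2)
V(-65, 42)*(-260) = (5/2 - 5/2*42 + (31/2)*(-65))*(-260) = (5/2 - 105 - 2015/2)*(-260) = -1110*(-260) = 288600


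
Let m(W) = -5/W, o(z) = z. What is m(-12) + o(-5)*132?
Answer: -7915/12 ≈ -659.58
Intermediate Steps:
m(-12) + o(-5)*132 = -5/(-12) - 5*132 = -5*(-1/12) - 660 = 5/12 - 660 = -7915/12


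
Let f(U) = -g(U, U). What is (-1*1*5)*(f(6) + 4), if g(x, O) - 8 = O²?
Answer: 200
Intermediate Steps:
g(x, O) = 8 + O²
f(U) = -8 - U² (f(U) = -(8 + U²) = -8 - U²)
(-1*1*5)*(f(6) + 4) = (-1*1*5)*((-8 - 1*6²) + 4) = (-1*5)*((-8 - 1*36) + 4) = -5*((-8 - 36) + 4) = -5*(-44 + 4) = -5*(-40) = 200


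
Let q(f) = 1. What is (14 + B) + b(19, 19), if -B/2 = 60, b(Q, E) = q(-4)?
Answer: -105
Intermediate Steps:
b(Q, E) = 1
B = -120 (B = -2*60 = -120)
(14 + B) + b(19, 19) = (14 - 120) + 1 = -106 + 1 = -105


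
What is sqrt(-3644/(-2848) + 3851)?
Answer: sqrt(488222494)/356 ≈ 62.067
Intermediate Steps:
sqrt(-3644/(-2848) + 3851) = sqrt(-3644*(-1/2848) + 3851) = sqrt(911/712 + 3851) = sqrt(2742823/712) = sqrt(488222494)/356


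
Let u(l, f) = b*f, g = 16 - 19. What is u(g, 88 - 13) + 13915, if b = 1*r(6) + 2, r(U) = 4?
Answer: 14365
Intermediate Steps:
g = -3
b = 6 (b = 1*4 + 2 = 4 + 2 = 6)
u(l, f) = 6*f
u(g, 88 - 13) + 13915 = 6*(88 - 13) + 13915 = 6*75 + 13915 = 450 + 13915 = 14365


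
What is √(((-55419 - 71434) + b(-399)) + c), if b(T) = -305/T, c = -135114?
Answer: 4*I*√2606580417/399 ≈ 511.83*I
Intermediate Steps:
√(((-55419 - 71434) + b(-399)) + c) = √(((-55419 - 71434) - 305/(-399)) - 135114) = √((-126853 - 305*(-1/399)) - 135114) = √((-126853 + 305/399) - 135114) = √(-50614042/399 - 135114) = √(-104524528/399) = 4*I*√2606580417/399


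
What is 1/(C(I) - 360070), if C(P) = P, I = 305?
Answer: -1/359765 ≈ -2.7796e-6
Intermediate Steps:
1/(C(I) - 360070) = 1/(305 - 360070) = 1/(-359765) = -1/359765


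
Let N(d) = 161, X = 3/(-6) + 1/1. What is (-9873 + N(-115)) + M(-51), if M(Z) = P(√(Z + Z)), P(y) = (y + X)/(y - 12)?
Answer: -398176/41 - 25*I*√102/492 ≈ -9711.6 - 0.51319*I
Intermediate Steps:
X = ½ (X = 3*(-⅙) + 1*1 = -½ + 1 = ½ ≈ 0.50000)
P(y) = (½ + y)/(-12 + y) (P(y) = (y + ½)/(y - 12) = (½ + y)/(-12 + y))
M(Z) = (½ + √2*√Z)/(-12 + √2*√Z) (M(Z) = (½ + √(Z + Z))/(-12 + √(Z + Z)) = (½ + √(2*Z))/(-12 + √(2*Z)) = (½ + √2*√Z)/(-12 + √2*√Z))
(-9873 + N(-115)) + M(-51) = (-9873 + 161) + (½ + √2*√(-51))/(-12 + √2*√(-51)) = -9712 + (½ + √2*(I*√51))/(-12 + √2*(I*√51)) = -9712 + (½ + I*√102)/(-12 + I*√102)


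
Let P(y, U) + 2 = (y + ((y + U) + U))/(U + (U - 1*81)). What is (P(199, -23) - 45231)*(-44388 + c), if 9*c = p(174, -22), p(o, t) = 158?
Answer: 254905674218/127 ≈ 2.0071e+9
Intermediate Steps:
c = 158/9 (c = (⅑)*158 = 158/9 ≈ 17.556)
P(y, U) = -2 + (2*U + 2*y)/(-81 + 2*U) (P(y, U) = -2 + (y + ((y + U) + U))/(U + (U - 1*81)) = -2 + (y + ((U + y) + U))/(U + (U - 81)) = -2 + (y + (y + 2*U))/(U + (-81 + U)) = -2 + (2*U + 2*y)/(-81 + 2*U))
(P(199, -23) - 45231)*(-44388 + c) = (2*(81 + 199 - 1*(-23))/(-81 + 2*(-23)) - 45231)*(-44388 + 158/9) = (2*(81 + 199 + 23)/(-81 - 46) - 45231)*(-399334/9) = (2*303/(-127) - 45231)*(-399334/9) = (2*(-1/127)*303 - 45231)*(-399334/9) = (-606/127 - 45231)*(-399334/9) = -5744943/127*(-399334/9) = 254905674218/127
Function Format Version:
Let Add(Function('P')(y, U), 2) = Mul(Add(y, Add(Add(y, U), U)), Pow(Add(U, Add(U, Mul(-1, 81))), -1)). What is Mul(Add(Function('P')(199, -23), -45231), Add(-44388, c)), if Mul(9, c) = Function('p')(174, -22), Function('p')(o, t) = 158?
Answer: Rational(254905674218, 127) ≈ 2.0071e+9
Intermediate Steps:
c = Rational(158, 9) (c = Mul(Rational(1, 9), 158) = Rational(158, 9) ≈ 17.556)
Function('P')(y, U) = Add(-2, Mul(Pow(Add(-81, Mul(2, U)), -1), Add(Mul(2, U), Mul(2, y)))) (Function('P')(y, U) = Add(-2, Mul(Add(y, Add(Add(y, U), U)), Pow(Add(U, Add(U, Mul(-1, 81))), -1))) = Add(-2, Mul(Add(y, Add(Add(U, y), U)), Pow(Add(U, Add(U, -81)), -1))) = Add(-2, Mul(Add(y, Add(y, Mul(2, U))), Pow(Add(U, Add(-81, U)), -1))) = Add(-2, Mul(Add(Mul(2, U), Mul(2, y)), Pow(Add(-81, Mul(2, U)), -1))) = Add(-2, Mul(Pow(Add(-81, Mul(2, U)), -1), Add(Mul(2, U), Mul(2, y)))))
Mul(Add(Function('P')(199, -23), -45231), Add(-44388, c)) = Mul(Add(Mul(2, Pow(Add(-81, Mul(2, -23)), -1), Add(81, 199, Mul(-1, -23))), -45231), Add(-44388, Rational(158, 9))) = Mul(Add(Mul(2, Pow(Add(-81, -46), -1), Add(81, 199, 23)), -45231), Rational(-399334, 9)) = Mul(Add(Mul(2, Pow(-127, -1), 303), -45231), Rational(-399334, 9)) = Mul(Add(Mul(2, Rational(-1, 127), 303), -45231), Rational(-399334, 9)) = Mul(Add(Rational(-606, 127), -45231), Rational(-399334, 9)) = Mul(Rational(-5744943, 127), Rational(-399334, 9)) = Rational(254905674218, 127)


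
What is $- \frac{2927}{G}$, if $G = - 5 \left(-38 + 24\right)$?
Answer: $- \frac{2927}{70} \approx -41.814$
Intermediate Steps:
$G = 70$ ($G = \left(-5\right) \left(-14\right) = 70$)
$- \frac{2927}{G} = - \frac{2927}{70}$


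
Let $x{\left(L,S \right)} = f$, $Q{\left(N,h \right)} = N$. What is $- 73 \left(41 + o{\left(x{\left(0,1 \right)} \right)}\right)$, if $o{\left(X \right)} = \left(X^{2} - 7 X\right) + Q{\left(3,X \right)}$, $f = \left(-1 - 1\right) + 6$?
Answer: $-2336$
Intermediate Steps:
$f = 4$ ($f = -2 + 6 = 4$)
$x{\left(L,S \right)} = 4$
$o{\left(X \right)} = 3 + X^{2} - 7 X$ ($o{\left(X \right)} = \left(X^{2} - 7 X\right) + 3 = 3 + X^{2} - 7 X$)
$- 73 \left(41 + o{\left(x{\left(0,1 \right)} \right)}\right) = - 73 \left(41 + \left(3 + 4^{2} - 28\right)\right) = - 73 \left(41 + \left(3 + 16 - 28\right)\right) = - 73 \left(41 - 9\right) = \left(-73\right) 32 = -2336$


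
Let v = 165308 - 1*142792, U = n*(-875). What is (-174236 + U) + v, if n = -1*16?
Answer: -137720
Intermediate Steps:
n = -16
U = 14000 (U = -16*(-875) = 14000)
v = 22516 (v = 165308 - 142792 = 22516)
(-174236 + U) + v = (-174236 + 14000) + 22516 = -160236 + 22516 = -137720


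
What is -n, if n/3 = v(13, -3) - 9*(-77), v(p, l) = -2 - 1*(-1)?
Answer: -2076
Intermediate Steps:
v(p, l) = -1 (v(p, l) = -2 + 1 = -1)
n = 2076 (n = 3*(-1 - 9*(-77)) = 3*(-1 + 693) = 3*692 = 2076)
-n = -1*2076 = -2076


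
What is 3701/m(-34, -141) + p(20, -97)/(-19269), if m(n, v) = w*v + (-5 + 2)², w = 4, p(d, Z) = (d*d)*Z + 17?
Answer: -16596668/3564765 ≈ -4.6558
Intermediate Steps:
p(d, Z) = 17 + Z*d² (p(d, Z) = d²*Z + 17 = Z*d² + 17 = 17 + Z*d²)
m(n, v) = 9 + 4*v (m(n, v) = 4*v + (-5 + 2)² = 4*v + (-3)² = 4*v + 9 = 9 + 4*v)
3701/m(-34, -141) + p(20, -97)/(-19269) = 3701/(9 + 4*(-141)) + (17 - 97*20²)/(-19269) = 3701/(9 - 564) + (17 - 97*400)*(-1/19269) = 3701/(-555) + (17 - 38800)*(-1/19269) = 3701*(-1/555) - 38783*(-1/19269) = -3701/555 + 38783/19269 = -16596668/3564765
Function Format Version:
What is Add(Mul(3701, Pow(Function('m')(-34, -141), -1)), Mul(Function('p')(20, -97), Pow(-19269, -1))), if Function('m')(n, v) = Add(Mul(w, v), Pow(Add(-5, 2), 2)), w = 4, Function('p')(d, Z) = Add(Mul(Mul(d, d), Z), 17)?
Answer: Rational(-16596668, 3564765) ≈ -4.6558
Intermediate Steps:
Function('p')(d, Z) = Add(17, Mul(Z, Pow(d, 2))) (Function('p')(d, Z) = Add(Mul(Pow(d, 2), Z), 17) = Add(Mul(Z, Pow(d, 2)), 17) = Add(17, Mul(Z, Pow(d, 2))))
Function('m')(n, v) = Add(9, Mul(4, v)) (Function('m')(n, v) = Add(Mul(4, v), Pow(Add(-5, 2), 2)) = Add(Mul(4, v), Pow(-3, 2)) = Add(Mul(4, v), 9) = Add(9, Mul(4, v)))
Add(Mul(3701, Pow(Function('m')(-34, -141), -1)), Mul(Function('p')(20, -97), Pow(-19269, -1))) = Add(Mul(3701, Pow(Add(9, Mul(4, -141)), -1)), Mul(Add(17, Mul(-97, Pow(20, 2))), Pow(-19269, -1))) = Add(Mul(3701, Pow(Add(9, -564), -1)), Mul(Add(17, Mul(-97, 400)), Rational(-1, 19269))) = Add(Mul(3701, Pow(-555, -1)), Mul(Add(17, -38800), Rational(-1, 19269))) = Add(Mul(3701, Rational(-1, 555)), Mul(-38783, Rational(-1, 19269))) = Add(Rational(-3701, 555), Rational(38783, 19269)) = Rational(-16596668, 3564765)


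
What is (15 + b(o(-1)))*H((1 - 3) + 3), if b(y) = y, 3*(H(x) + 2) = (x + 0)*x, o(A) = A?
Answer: -70/3 ≈ -23.333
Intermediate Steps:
H(x) = -2 + x²/3 (H(x) = -2 + ((x + 0)*x)/3 = -2 + (x*x)/3 = -2 + x²/3)
(15 + b(o(-1)))*H((1 - 3) + 3) = (15 - 1)*(-2 + ((1 - 3) + 3)²/3) = 14*(-2 + (-2 + 3)²/3) = 14*(-2 + (⅓)*1²) = 14*(-2 + (⅓)*1) = 14*(-2 + ⅓) = 14*(-5/3) = -70/3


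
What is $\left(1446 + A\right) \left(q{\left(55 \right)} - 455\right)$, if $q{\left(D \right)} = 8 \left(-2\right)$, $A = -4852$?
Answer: $1604226$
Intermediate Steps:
$q{\left(D \right)} = -16$
$\left(1446 + A\right) \left(q{\left(55 \right)} - 455\right) = \left(1446 - 4852\right) \left(-16 - 455\right) = \left(-3406\right) \left(-471\right) = 1604226$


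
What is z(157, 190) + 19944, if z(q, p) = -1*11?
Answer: 19933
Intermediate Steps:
z(q, p) = -11
z(157, 190) + 19944 = -11 + 19944 = 19933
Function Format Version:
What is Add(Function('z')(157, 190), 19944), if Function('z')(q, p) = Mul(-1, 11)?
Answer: 19933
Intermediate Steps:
Function('z')(q, p) = -11
Add(Function('z')(157, 190), 19944) = Add(-11, 19944) = 19933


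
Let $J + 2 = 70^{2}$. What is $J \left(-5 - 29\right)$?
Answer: $-166532$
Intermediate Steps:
$J = 4898$ ($J = -2 + 70^{2} = -2 + 4900 = 4898$)
$J \left(-5 - 29\right) = 4898 \left(-5 - 29\right) = 4898 \left(-34\right) = -166532$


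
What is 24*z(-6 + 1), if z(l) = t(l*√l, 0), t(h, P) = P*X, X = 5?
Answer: 0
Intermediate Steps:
t(h, P) = 5*P (t(h, P) = P*5 = 5*P)
z(l) = 0 (z(l) = 5*0 = 0)
24*z(-6 + 1) = 24*0 = 0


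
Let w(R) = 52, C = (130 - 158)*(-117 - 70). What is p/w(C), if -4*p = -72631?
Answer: 5587/16 ≈ 349.19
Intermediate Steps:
C = 5236 (C = -28*(-187) = 5236)
p = 72631/4 (p = -¼*(-72631) = 72631/4 ≈ 18158.)
p/w(C) = (72631/4)/52 = (72631/4)*(1/52) = 5587/16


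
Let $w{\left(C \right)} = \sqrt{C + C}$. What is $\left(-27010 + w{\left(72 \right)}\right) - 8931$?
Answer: $-35929$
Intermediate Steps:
$w{\left(C \right)} = \sqrt{2} \sqrt{C}$ ($w{\left(C \right)} = \sqrt{2 C} = \sqrt{2} \sqrt{C}$)
$\left(-27010 + w{\left(72 \right)}\right) - 8931 = \left(-27010 + \sqrt{2} \sqrt{72}\right) - 8931 = \left(-27010 + \sqrt{2} \cdot 6 \sqrt{2}\right) - 8931 = \left(-27010 + 12\right) - 8931 = -26998 - 8931 = -35929$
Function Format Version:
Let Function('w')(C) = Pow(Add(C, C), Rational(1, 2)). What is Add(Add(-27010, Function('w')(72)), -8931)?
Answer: -35929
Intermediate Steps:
Function('w')(C) = Mul(Pow(2, Rational(1, 2)), Pow(C, Rational(1, 2))) (Function('w')(C) = Pow(Mul(2, C), Rational(1, 2)) = Mul(Pow(2, Rational(1, 2)), Pow(C, Rational(1, 2))))
Add(Add(-27010, Function('w')(72)), -8931) = Add(Add(-27010, Mul(Pow(2, Rational(1, 2)), Pow(72, Rational(1, 2)))), -8931) = Add(Add(-27010, Mul(Pow(2, Rational(1, 2)), Mul(6, Pow(2, Rational(1, 2))))), -8931) = Add(Add(-27010, 12), -8931) = Add(-26998, -8931) = -35929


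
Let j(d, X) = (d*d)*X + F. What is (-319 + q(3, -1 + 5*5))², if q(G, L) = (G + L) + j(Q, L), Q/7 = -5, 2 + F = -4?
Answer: 846926404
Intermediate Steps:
F = -6 (F = -2 - 4 = -6)
Q = -35 (Q = 7*(-5) = -35)
j(d, X) = -6 + X*d² (j(d, X) = (d*d)*X - 6 = d²*X - 6 = X*d² - 6 = -6 + X*d²)
q(G, L) = -6 + G + 1226*L (q(G, L) = (G + L) + (-6 + L*(-35)²) = (G + L) + (-6 + L*1225) = (G + L) + (-6 + 1225*L) = -6 + G + 1226*L)
(-319 + q(3, -1 + 5*5))² = (-319 + (-6 + 3 + 1226*(-1 + 5*5)))² = (-319 + (-6 + 3 + 1226*(-1 + 25)))² = (-319 + (-6 + 3 + 1226*24))² = (-319 + (-6 + 3 + 29424))² = (-319 + 29421)² = 29102² = 846926404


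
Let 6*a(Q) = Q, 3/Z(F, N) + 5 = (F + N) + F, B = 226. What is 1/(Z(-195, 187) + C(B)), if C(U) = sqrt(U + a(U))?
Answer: 1872/34221797 + 43264*sqrt(2373)/34221797 ≈ 0.061639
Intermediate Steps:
Z(F, N) = 3/(-5 + N + 2*F) (Z(F, N) = 3/(-5 + ((F + N) + F)) = 3/(-5 + (N + 2*F)) = 3/(-5 + N + 2*F))
a(Q) = Q/6
C(U) = sqrt(42)*sqrt(U)/6 (C(U) = sqrt(U + U/6) = sqrt(7*U/6) = sqrt(42)*sqrt(U)/6)
1/(Z(-195, 187) + C(B)) = 1/(3/(-5 + 187 + 2*(-195)) + sqrt(42)*sqrt(226)/6) = 1/(3/(-5 + 187 - 390) + sqrt(2373)/3) = 1/(3/(-208) + sqrt(2373)/3) = 1/(3*(-1/208) + sqrt(2373)/3) = 1/(-3/208 + sqrt(2373)/3)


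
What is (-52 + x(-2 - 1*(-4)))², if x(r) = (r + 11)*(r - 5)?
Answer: 8281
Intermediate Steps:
x(r) = (-5 + r)*(11 + r) (x(r) = (11 + r)*(-5 + r) = (-5 + r)*(11 + r))
(-52 + x(-2 - 1*(-4)))² = (-52 + (-55 + (-2 - 1*(-4))² + 6*(-2 - 1*(-4))))² = (-52 + (-55 + (-2 + 4)² + 6*(-2 + 4)))² = (-52 + (-55 + 2² + 6*2))² = (-52 + (-55 + 4 + 12))² = (-52 - 39)² = (-91)² = 8281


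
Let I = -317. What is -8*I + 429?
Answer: 2965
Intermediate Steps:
-8*I + 429 = -8*(-317) + 429 = 2536 + 429 = 2965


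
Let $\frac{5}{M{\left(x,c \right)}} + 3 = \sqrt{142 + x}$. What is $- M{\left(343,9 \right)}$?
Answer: $- \frac{15}{476} - \frac{5 \sqrt{485}}{476} \approx -0.26284$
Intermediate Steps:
$M{\left(x,c \right)} = \frac{5}{-3 + \sqrt{142 + x}}$
$- M{\left(343,9 \right)} = - \frac{5}{-3 + \sqrt{142 + 343}} = - \frac{5}{-3 + \sqrt{485}}$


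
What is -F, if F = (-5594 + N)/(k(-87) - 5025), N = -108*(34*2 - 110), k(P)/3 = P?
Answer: -529/2643 ≈ -0.20015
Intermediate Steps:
k(P) = 3*P
N = 4536 (N = -108*(68 - 110) = -108*(-42) = 4536)
F = 529/2643 (F = (-5594 + 4536)/(3*(-87) - 5025) = -1058/(-261 - 5025) = -1058/(-5286) = -1058*(-1/5286) = 529/2643 ≈ 0.20015)
-F = -1*529/2643 = -529/2643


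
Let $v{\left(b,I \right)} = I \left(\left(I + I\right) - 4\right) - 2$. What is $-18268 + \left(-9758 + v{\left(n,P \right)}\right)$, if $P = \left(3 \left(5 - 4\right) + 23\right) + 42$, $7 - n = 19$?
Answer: $-19052$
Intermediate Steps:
$n = -12$ ($n = 7 - 19 = -12$)
$P = 68$ ($P = \left(3 \cdot 1 + 23\right) + 42 = \left(3 + 23\right) + 42 = 26 + 42 = 68$)
$v{\left(b,I \right)} = -2 + I \left(-4 + 2 I\right)$ ($v{\left(b,I \right)} = I \left(2 I - 4\right) - 2 = I \left(-4 + 2 I\right) - 2 = -2 + I \left(-4 + 2 I\right)$)
$-18268 + \left(-9758 + v{\left(n,P \right)}\right) = -18268 - 784 = -19052$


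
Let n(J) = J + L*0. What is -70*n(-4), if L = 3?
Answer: 280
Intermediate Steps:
n(J) = J (n(J) = J + 3*0 = J + 0 = J)
-70*n(-4) = -70*(-4) = 280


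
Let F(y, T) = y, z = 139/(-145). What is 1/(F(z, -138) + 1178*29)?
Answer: 145/4953351 ≈ 2.9273e-5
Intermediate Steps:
z = -139/145 (z = 139*(-1/145) = -139/145 ≈ -0.95862)
1/(F(z, -138) + 1178*29) = 1/(-139/145 + 1178*29) = 1/(-139/145 + 34162) = 1/(4953351/145) = 145/4953351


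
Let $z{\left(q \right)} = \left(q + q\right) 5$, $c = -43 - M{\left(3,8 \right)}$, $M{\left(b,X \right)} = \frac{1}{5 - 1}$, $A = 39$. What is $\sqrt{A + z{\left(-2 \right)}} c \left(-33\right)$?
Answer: $\frac{5709 \sqrt{19}}{4} \approx 6221.2$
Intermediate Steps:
$M{\left(b,X \right)} = \frac{1}{4}$
$c = - \frac{173}{4}$ ($c = -43 - \frac{1}{4} = - \frac{173}{4} \approx -43.25$)
$z{\left(q \right)} = 10 q$ ($z{\left(q \right)} = 2 q 5 = 10 q$)
$\sqrt{A + z{\left(-2 \right)}} c \left(-33\right) = \sqrt{39 + 10 \left(-2\right)} \left(- \frac{173}{4}\right) \left(-33\right) = \sqrt{39 - 20} \left(- \frac{173}{4}\right) \left(-33\right) = \sqrt{19} \left(- \frac{173}{4}\right) \left(-33\right) = - \frac{173 \sqrt{19}}{4} \left(-33\right) = \frac{5709 \sqrt{19}}{4}$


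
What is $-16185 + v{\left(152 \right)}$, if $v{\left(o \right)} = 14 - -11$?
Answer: $-16160$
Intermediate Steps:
$v{\left(o \right)} = 25$ ($v{\left(o \right)} = 14 + 11 = 25$)
$-16185 + v{\left(152 \right)} = -16185 + 25 = -16160$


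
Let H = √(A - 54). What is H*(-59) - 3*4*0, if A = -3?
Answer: -59*I*√57 ≈ -445.44*I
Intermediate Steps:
H = I*√57 (H = √(-3 - 54) = √(-57) = I*√57 ≈ 7.5498*I)
H*(-59) - 3*4*0 = (I*√57)*(-59) - 3*4*0 = -59*I*√57 - 12*0 = -59*I*√57 + 0 = -59*I*√57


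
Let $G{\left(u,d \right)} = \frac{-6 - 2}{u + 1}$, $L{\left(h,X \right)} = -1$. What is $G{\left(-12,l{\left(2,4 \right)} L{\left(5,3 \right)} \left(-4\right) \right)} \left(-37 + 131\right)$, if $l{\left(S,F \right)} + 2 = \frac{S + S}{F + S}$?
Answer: $\frac{752}{11} \approx 68.364$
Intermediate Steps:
$l{\left(S,F \right)} = -2 + \frac{2 S}{F + S}$ ($l{\left(S,F \right)} = -2 + \frac{S + S}{F + S} = -2 + \frac{2 S}{F + S}$)
$G{\left(u,d \right)} = - \frac{8}{1 + u}$
$G{\left(-12,l{\left(2,4 \right)} L{\left(5,3 \right)} \left(-4\right) \right)} \left(-37 + 131\right) = - \frac{8}{1 - 12} \left(-37 + 131\right) = - \frac{8}{-11} \cdot 94 = \left(-8\right) \left(- \frac{1}{11}\right) 94 = \frac{8}{11} \cdot 94 = \frac{752}{11}$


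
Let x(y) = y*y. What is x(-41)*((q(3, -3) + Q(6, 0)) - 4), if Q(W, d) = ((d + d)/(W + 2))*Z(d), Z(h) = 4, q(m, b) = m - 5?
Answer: -10086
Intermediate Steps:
q(m, b) = -5 + m
Q(W, d) = 8*d/(2 + W) (Q(W, d) = ((d + d)/(W + 2))*4 = ((2*d)/(2 + W))*4 = (2*d/(2 + W))*4 = 8*d/(2 + W))
x(y) = y²
x(-41)*((q(3, -3) + Q(6, 0)) - 4) = (-41)²*(((-5 + 3) + 8*0/(2 + 6)) - 4) = 1681*((-2 + 8*0/8) - 4) = 1681*((-2 + 8*0*(⅛)) - 4) = 1681*((-2 + 0) - 4) = 1681*(-2 - 4) = 1681*(-6) = -10086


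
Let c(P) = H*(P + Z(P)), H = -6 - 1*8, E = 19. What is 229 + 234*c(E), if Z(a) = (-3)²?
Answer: -91499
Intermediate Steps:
Z(a) = 9
H = -14 (H = -6 - 8 = -14)
c(P) = -126 - 14*P (c(P) = -14*(P + 9) = -14*(9 + P) = -126 - 14*P)
229 + 234*c(E) = 229 + 234*(-126 - 14*19) = 229 + 234*(-126 - 266) = 229 + 234*(-392) = 229 - 91728 = -91499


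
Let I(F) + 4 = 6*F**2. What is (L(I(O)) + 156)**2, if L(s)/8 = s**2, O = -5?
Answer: 29133027856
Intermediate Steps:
I(F) = -4 + 6*F**2
L(s) = 8*s**2
(L(I(O)) + 156)**2 = (8*(-4 + 6*(-5)**2)**2 + 156)**2 = (8*(-4 + 6*25)**2 + 156)**2 = (8*(-4 + 150)**2 + 156)**2 = (8*146**2 + 156)**2 = (8*21316 + 156)**2 = (170528 + 156)**2 = 170684**2 = 29133027856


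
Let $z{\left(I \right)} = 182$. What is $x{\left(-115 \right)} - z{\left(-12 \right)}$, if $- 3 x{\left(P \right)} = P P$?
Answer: $- \frac{13771}{3} \approx -4590.3$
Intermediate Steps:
$x{\left(P \right)} = - \frac{P^{2}}{3}$ ($x{\left(P \right)} = - \frac{P P}{3} = - \frac{P^{2}}{3}$)
$x{\left(-115 \right)} - z{\left(-12 \right)} = - \frac{\left(-115\right)^{2}}{3} - 182 = \left(- \frac{1}{3}\right) 13225 - 182 = - \frac{13225}{3} - 182 = - \frac{13771}{3}$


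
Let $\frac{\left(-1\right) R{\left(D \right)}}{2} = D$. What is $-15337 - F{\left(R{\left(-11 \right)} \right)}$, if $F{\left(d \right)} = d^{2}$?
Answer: $-15821$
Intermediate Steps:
$R{\left(D \right)} = - 2 D$
$-15337 - F{\left(R{\left(-11 \right)} \right)} = -15337 - \left(\left(-2\right) \left(-11\right)\right)^{2} = -15337 - 22^{2} = -15337 - 484 = -15821$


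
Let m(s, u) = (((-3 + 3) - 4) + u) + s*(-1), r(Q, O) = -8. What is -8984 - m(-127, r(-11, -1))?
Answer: -9099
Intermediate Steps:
m(s, u) = -4 + u - s (m(s, u) = ((0 - 4) + u) - s = (-4 + u) - s = -4 + u - s)
-8984 - m(-127, r(-11, -1)) = -8984 - (-4 - 8 - 1*(-127)) = -8984 - (-4 - 8 + 127) = -8984 - 1*115 = -8984 - 115 = -9099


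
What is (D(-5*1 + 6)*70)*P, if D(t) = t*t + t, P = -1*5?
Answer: -700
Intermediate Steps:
P = -5
D(t) = t + t² (D(t) = t² + t = t + t²)
(D(-5*1 + 6)*70)*P = (((-5*1 + 6)*(1 + (-5*1 + 6)))*70)*(-5) = (((-5 + 6)*(1 + (-5 + 6)))*70)*(-5) = ((1*(1 + 1))*70)*(-5) = ((1*2)*70)*(-5) = (2*70)*(-5) = 140*(-5) = -700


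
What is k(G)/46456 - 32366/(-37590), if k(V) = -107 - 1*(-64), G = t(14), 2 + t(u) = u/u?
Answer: 750989263/873140520 ≈ 0.86010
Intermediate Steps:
t(u) = -1 (t(u) = -2 + u/u = -2 + 1 = -1)
G = -1
k(V) = -43 (k(V) = -107 + 64 = -43)
k(G)/46456 - 32366/(-37590) = -43/46456 - 32366/(-37590) = -43*1/46456 - 32366*(-1/37590) = -43/46456 + 16183/18795 = 750989263/873140520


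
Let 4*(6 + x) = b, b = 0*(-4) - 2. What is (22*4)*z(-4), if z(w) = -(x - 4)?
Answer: 924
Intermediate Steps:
b = -2 (b = 0 - 2 = -2)
x = -13/2 (x = -6 + (¼)*(-2) = -6 - ½ = -13/2 ≈ -6.5000)
z(w) = 21/2 (z(w) = -(-13/2 - 4) = -1*(-21/2) = 21/2)
(22*4)*z(-4) = (22*4)*(21/2) = 88*(21/2) = 924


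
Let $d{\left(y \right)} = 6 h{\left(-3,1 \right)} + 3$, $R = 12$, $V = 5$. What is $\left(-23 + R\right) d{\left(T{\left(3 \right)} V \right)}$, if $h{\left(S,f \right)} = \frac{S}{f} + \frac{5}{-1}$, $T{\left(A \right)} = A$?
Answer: $495$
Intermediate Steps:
$h{\left(S,f \right)} = -5 + \frac{S}{f}$ ($h{\left(S,f \right)} = \frac{S}{f} + 5 \left(-1\right) = \frac{S}{f} - 5 = -5 + \frac{S}{f}$)
$d{\left(y \right)} = -45$ ($d{\left(y \right)} = 6 \left(-5 - \frac{3}{1}\right) + 3 = 6 \left(-5 - 3\right) + 3 = 6 \left(-8\right) + 3 = -48 + 3 = -45$)
$\left(-23 + R\right) d{\left(T{\left(3 \right)} V \right)} = \left(-23 + 12\right) \left(-45\right) = \left(-11\right) \left(-45\right) = 495$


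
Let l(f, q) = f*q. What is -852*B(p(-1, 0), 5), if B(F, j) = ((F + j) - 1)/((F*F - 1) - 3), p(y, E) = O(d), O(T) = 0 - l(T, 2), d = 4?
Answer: 284/5 ≈ 56.800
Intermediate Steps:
O(T) = -2*T (O(T) = 0 - T*2 = 0 - 2*T = -2*T)
p(y, E) = -8 (p(y, E) = -2*4 = -8)
B(F, j) = (-1 + F + j)/(-4 + F²) (B(F, j) = (-1 + F + j)/((F² - 1) - 3) = (-1 + F + j)/((-1 + F²) - 3) = (-1 + F + j)/(-4 + F²))
-852*B(p(-1, 0), 5) = -852*(-1 - 8 + 5)/(-4 + (-8)²) = -852*(-4)/(-4 + 64) = -852*(-4)/60 = -71*(-4)/5 = -852*(-1/15) = 284/5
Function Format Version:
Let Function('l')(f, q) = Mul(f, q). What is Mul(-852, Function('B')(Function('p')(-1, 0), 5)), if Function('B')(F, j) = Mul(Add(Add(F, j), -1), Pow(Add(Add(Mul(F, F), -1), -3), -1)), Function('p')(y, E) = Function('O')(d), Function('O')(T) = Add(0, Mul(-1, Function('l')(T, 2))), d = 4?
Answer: Rational(284, 5) ≈ 56.800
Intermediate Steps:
Function('O')(T) = Mul(-2, T) (Function('O')(T) = Add(0, Mul(-1, Mul(T, 2))) = Add(0, Mul(-1, Mul(2, T))) = Add(0, Mul(-2, T)) = Mul(-2, T))
Function('p')(y, E) = -8 (Function('p')(y, E) = Mul(-2, 4) = -8)
Function('B')(F, j) = Mul(Pow(Add(-4, Pow(F, 2)), -1), Add(-1, F, j)) (Function('B')(F, j) = Mul(Add(-1, F, j), Pow(Add(Add(Pow(F, 2), -1), -3), -1)) = Mul(Add(-1, F, j), Pow(Add(Add(-1, Pow(F, 2)), -3), -1)) = Mul(Add(-1, F, j), Pow(Add(-4, Pow(F, 2)), -1)) = Mul(Pow(Add(-4, Pow(F, 2)), -1), Add(-1, F, j)))
Mul(-852, Function('B')(Function('p')(-1, 0), 5)) = Mul(-852, Mul(Pow(Add(-4, Pow(-8, 2)), -1), Add(-1, -8, 5))) = Mul(-852, Mul(Pow(Add(-4, 64), -1), -4)) = Mul(-852, Mul(Pow(60, -1), -4)) = Mul(-852, Mul(Rational(1, 60), -4)) = Mul(-852, Rational(-1, 15)) = Rational(284, 5)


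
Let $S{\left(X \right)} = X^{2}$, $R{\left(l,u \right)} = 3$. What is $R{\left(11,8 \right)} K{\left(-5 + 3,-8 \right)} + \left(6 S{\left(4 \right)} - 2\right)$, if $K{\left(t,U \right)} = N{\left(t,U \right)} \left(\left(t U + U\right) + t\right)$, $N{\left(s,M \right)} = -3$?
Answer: $40$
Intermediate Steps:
$K{\left(t,U \right)} = - 3 U - 3 t - 3 U t$ ($K{\left(t,U \right)} = - 3 \left(\left(t U + U\right) + t\right) = - 3 \left(\left(U t + U\right) + t\right) = - 3 \left(\left(U + U t\right) + t\right) = - 3 \left(U + t + U t\right) = - 3 U - 3 t - 3 U t$)
$R{\left(11,8 \right)} K{\left(-5 + 3,-8 \right)} + \left(6 S{\left(4 \right)} - 2\right) = 3 \left(\left(-3\right) \left(-8\right) - 3 \left(-5 + 3\right) - - 24 \left(-5 + 3\right)\right) - \left(2 - 6 \cdot 4^{2}\right) = 3 \left(24 - -6 - \left(-24\right) \left(-2\right)\right) + \left(6 \cdot 16 - 2\right) = 3 \left(24 + 6 - 48\right) + \left(96 - 2\right) = 3 \left(-18\right) + 94 = -54 + 94 = 40$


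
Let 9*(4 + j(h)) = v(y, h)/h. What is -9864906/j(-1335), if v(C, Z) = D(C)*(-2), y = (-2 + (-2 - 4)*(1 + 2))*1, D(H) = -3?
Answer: 19754474265/8011 ≈ 2.4659e+6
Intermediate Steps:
y = -20 (y = (-2 - 6*3)*1 = (-2 - 18)*1 = -20*1 = -20)
v(C, Z) = 6 (v(C, Z) = -3*(-2) = 6)
j(h) = -4 + 2/(3*h) (j(h) = -4 + (6/h)/9 = -4 + 2/(3*h))
-9864906/j(-1335) = -9864906/(-4 + (⅔)/(-1335)) = -9864906/(-4 + (⅔)*(-1/1335)) = -9864906/(-4 - 2/4005) = -9864906/(-16022/4005) = -9864906*(-4005/16022) = 19754474265/8011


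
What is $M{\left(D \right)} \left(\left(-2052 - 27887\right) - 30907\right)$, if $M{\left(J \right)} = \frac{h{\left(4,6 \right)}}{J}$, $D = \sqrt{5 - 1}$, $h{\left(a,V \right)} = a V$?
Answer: $-730152$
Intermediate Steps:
$h{\left(a,V \right)} = V a$
$D = 2$ ($D = \sqrt{4} = 2$)
$M{\left(J \right)} = \frac{24}{J}$ ($M{\left(J \right)} = \frac{6 \cdot 4}{J} = \frac{24}{J}$)
$M{\left(D \right)} \left(\left(-2052 - 27887\right) - 30907\right) = \frac{24}{2} \left(\left(-2052 - 27887\right) - 30907\right) = 24 \cdot \frac{1}{2} \left(-29939 - 30907\right) = 12 \left(-60846\right) = -730152$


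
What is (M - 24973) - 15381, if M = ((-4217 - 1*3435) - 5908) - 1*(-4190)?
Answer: -49724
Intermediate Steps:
M = -9370 (M = ((-4217 - 3435) - 5908) + 4190 = (-7652 - 5908) + 4190 = -13560 + 4190 = -9370)
(M - 24973) - 15381 = (-9370 - 24973) - 15381 = -34343 - 15381 = -49724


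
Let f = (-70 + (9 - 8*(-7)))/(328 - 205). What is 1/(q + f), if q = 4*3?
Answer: 123/1471 ≈ 0.083617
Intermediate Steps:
q = 12
f = -5/123 (f = (-70 + (9 + 56))/123 = (-70 + 65)*(1/123) = -5*1/123 = -5/123 ≈ -0.040650)
1/(q + f) = 1/(12 - 5/123) = 1/(1471/123) = 123/1471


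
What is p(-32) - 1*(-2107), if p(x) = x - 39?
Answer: 2036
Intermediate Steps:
p(x) = -39 + x
p(-32) - 1*(-2107) = (-39 - 32) - 1*(-2107) = -71 + 2107 = 2036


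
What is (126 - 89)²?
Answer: 1369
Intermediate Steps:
(126 - 89)² = 37² = 1369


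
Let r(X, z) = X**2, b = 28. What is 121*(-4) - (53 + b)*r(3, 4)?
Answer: -1213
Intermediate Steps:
121*(-4) - (53 + b)*r(3, 4) = 121*(-4) - (53 + 28)*3**2 = -484 - 81*9 = -484 - 1*729 = -484 - 729 = -1213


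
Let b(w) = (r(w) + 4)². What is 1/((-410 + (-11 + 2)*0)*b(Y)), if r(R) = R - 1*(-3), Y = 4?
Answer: -1/49610 ≈ -2.0157e-5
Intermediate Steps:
r(R) = 3 + R (r(R) = R + 3 = 3 + R)
b(w) = (7 + w)² (b(w) = ((3 + w) + 4)² = (7 + w)²)
1/((-410 + (-11 + 2)*0)*b(Y)) = 1/((-410 + (-11 + 2)*0)*(7 + 4)²) = 1/((-410 - 9*0)*11²) = 1/((-410 + 0)*121) = 1/(-410*121) = 1/(-49610) = -1/49610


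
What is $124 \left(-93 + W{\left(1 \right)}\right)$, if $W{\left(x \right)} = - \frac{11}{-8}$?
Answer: $- \frac{22723}{2} \approx -11362.0$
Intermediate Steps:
$W{\left(x \right)} = \frac{11}{8}$ ($W{\left(x \right)} = \left(-11\right) \left(- \frac{1}{8}\right) = \frac{11}{8}$)
$124 \left(-93 + W{\left(1 \right)}\right) = 124 \left(-93 + \frac{11}{8}\right) = 124 \left(- \frac{733}{8}\right) = - \frac{22723}{2}$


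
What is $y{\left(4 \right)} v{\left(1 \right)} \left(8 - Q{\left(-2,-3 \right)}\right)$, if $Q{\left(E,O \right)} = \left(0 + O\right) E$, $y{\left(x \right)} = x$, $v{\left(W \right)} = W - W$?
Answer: $0$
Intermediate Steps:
$v{\left(W \right)} = 0$
$Q{\left(E,O \right)} = E O$ ($Q{\left(E,O \right)} = O E = E O$)
$y{\left(4 \right)} v{\left(1 \right)} \left(8 - Q{\left(-2,-3 \right)}\right) = 4 \cdot 0 \left(8 - \left(-2\right) \left(-3\right)\right) = 0 \left(8 - 6\right) = 0 \cdot 2 = 0$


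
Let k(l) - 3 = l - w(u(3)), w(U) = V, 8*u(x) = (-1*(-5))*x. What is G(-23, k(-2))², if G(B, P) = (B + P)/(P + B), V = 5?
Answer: 1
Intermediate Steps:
u(x) = 5*x/8 (u(x) = ((-1*(-5))*x)/8 = (5*x)/8 = 5*x/8)
w(U) = 5
k(l) = -2 + l (k(l) = 3 + (l - 1*5) = 3 + (l - 5) = 3 + (-5 + l) = -2 + l)
G(B, P) = 1 (G(B, P) = (B + P)/(B + P) = 1)
G(-23, k(-2))² = 1² = 1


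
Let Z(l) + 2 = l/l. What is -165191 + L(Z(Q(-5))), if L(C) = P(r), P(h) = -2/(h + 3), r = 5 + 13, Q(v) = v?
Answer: -3469013/21 ≈ -1.6519e+5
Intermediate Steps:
r = 18
P(h) = -2/(3 + h)
Z(l) = -1 (Z(l) = -2 + l/l = -2 + 1 = -1)
L(C) = -2/21 (L(C) = -2/(3 + 18) = -2/21)
-165191 + L(Z(Q(-5))) = -165191 - 2/21 = -3469013/21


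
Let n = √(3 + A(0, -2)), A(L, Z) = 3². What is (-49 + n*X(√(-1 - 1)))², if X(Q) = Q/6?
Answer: (147 - I*√6)²/9 ≈ 2400.3 - 80.017*I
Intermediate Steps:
A(L, Z) = 9
n = 2*√3 (n = √(3 + 9) = √12 = 2*√3 ≈ 3.4641)
X(Q) = Q/6 (X(Q) = Q*(⅙) = Q/6)
(-49 + n*X(√(-1 - 1)))² = (-49 + (2*√3)*(√(-1 - 1)/6))² = (-49 + (2*√3)*(√(-2)/6))² = (-49 + (2*√3)*((I*√2)/6))² = (-49 + (2*√3)*(I*√2/6))² = (-49 + I*√6/3)²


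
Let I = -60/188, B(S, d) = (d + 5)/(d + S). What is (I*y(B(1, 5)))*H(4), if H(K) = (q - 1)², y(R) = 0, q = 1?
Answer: 0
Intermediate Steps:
B(S, d) = (5 + d)/(S + d)
I = -15/47 (I = -60*1/188 = -15/47 ≈ -0.31915)
H(K) = 0 (H(K) = (1 - 1)² = 0² = 0)
(I*y(B(1, 5)))*H(4) = -15/47*0*0 = 0*0 = 0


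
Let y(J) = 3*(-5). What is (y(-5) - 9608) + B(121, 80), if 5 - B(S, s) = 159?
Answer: -9777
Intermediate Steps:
B(S, s) = -154 (B(S, s) = 5 - 1*159 = 5 - 159 = -154)
y(J) = -15
(y(-5) - 9608) + B(121, 80) = (-15 - 9608) - 154 = -9623 - 154 = -9777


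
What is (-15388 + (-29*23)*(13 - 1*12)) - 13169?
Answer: -29224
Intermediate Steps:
(-15388 + (-29*23)*(13 - 1*12)) - 13169 = (-15388 - 667*(13 - 12)) - 13169 = (-15388 - 667*1) - 13169 = (-15388 - 667) - 13169 = -16055 - 13169 = -29224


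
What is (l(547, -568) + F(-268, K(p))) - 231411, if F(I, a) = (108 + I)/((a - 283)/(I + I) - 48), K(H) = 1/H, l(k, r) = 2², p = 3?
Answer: -1104026717/4771 ≈ -2.3140e+5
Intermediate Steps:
l(k, r) = 4
F(I, a) = (108 + I)/(-48 + (-283 + a)/(2*I)) (F(I, a) = (108 + I)/((-283 + a)/((2*I)) - 48) = (108 + I)/((-283 + a)*(1/(2*I)) - 48) = (108 + I)/((-283 + a)/(2*I) - 48) = (108 + I)/(-48 + (-283 + a)/(2*I)))
(l(547, -568) + F(-268, K(p))) - 231411 = (4 + 2*(-268)*(108 - 268)/(-283 + 1/3 - 96*(-268))) - 231411 = (4 + 2*(-268)*(-160)/(-283 + ⅓ + 25728)) - 231411 = (4 + 2*(-268)*(-160)/(76336/3)) - 231411 = (4 + 2*(-268)*(3/76336)*(-160)) - 231411 = (4 + 16080/4771) - 231411 = 35164/4771 - 231411 = -1104026717/4771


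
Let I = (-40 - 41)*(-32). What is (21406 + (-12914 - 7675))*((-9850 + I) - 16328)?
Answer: -19269762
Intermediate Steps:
I = 2592 (I = -81*(-32) = 2592)
(21406 + (-12914 - 7675))*((-9850 + I) - 16328) = (21406 + (-12914 - 7675))*((-9850 + 2592) - 16328) = (21406 - 20589)*(-7258 - 16328) = 817*(-23586) = -19269762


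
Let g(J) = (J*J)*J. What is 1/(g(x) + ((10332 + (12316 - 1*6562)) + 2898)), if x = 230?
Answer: 1/12185984 ≈ 8.2061e-8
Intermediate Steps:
g(J) = J³ (g(J) = J²*J = J³)
1/(g(x) + ((10332 + (12316 - 1*6562)) + 2898)) = 1/(230³ + ((10332 + (12316 - 1*6562)) + 2898)) = 1/(12167000 + ((10332 + (12316 - 6562)) + 2898)) = 1/(12167000 + ((10332 + 5754) + 2898)) = 1/(12167000 + (16086 + 2898)) = 1/(12167000 + 18984) = 1/12185984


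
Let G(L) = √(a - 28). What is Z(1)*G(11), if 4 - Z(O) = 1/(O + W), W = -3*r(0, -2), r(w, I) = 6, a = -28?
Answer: 138*I*√14/17 ≈ 30.373*I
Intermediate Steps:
W = -18 (W = -3*6 = -18)
G(L) = 2*I*√14 (G(L) = √(-28 - 28) = √(-56) = 2*I*√14)
Z(O) = 4 - 1/(-18 + O) (Z(O) = 4 - 1/(O - 18) = 4 - 1/(-18 + O))
Z(1)*G(11) = ((-73 + 4*1)/(-18 + 1))*(2*I*√14) = ((-73 + 4)/(-17))*(2*I*√14) = (-1/17*(-69))*(2*I*√14) = 69*(2*I*√14)/17 = 138*I*√14/17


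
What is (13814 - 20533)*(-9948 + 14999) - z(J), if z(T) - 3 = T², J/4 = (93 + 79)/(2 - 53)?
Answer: -88272358216/2601 ≈ -3.3938e+7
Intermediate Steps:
J = -688/51 (J = 4*((93 + 79)/(2 - 53)) = 4*(172/(-51)) = 4*(172*(-1/51)) = 4*(-172/51) = -688/51 ≈ -13.490)
z(T) = 3 + T²
(13814 - 20533)*(-9948 + 14999) - z(J) = (13814 - 20533)*(-9948 + 14999) - (3 + (-688/51)²) = -6719*5051 - (3 + 473344/2601) = -33937669 - 1*481147/2601 = -33937669 - 481147/2601 = -88272358216/2601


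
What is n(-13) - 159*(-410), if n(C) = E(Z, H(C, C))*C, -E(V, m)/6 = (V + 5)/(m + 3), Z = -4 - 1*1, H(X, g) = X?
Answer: 65190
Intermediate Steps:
Z = -5 (Z = -4 - 1 = -5)
E(V, m) = -6*(5 + V)/(3 + m) (E(V, m) = -6*(V + 5)/(m + 3) = -6*(5 + V)/(3 + m))
n(C) = 0 (n(C) = (6*(-5 - 1*(-5))/(3 + C))*C = (6*(-5 + 5)/(3 + C))*C = (6*0/(3 + C))*C = 0*C = 0)
n(-13) - 159*(-410) = 0 - 159*(-410) = 0 + 65190 = 65190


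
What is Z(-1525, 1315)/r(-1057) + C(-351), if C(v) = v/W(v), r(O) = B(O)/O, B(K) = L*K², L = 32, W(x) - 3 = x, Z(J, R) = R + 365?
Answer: 16797/17516 ≈ 0.95895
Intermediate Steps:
Z(J, R) = 365 + R
W(x) = 3 + x
B(K) = 32*K²
r(O) = 32*O (r(O) = (32*O²)/O = 32*O)
C(v) = v/(3 + v)
Z(-1525, 1315)/r(-1057) + C(-351) = (365 + 1315)/((32*(-1057))) - 351/(3 - 351) = 1680/(-33824) - 351/(-348) = 1680*(-1/33824) - 351*(-1/348) = -15/302 + 117/116 = 16797/17516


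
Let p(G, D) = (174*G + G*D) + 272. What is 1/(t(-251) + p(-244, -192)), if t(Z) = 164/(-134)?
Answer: 67/312406 ≈ 0.00021446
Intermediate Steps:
t(Z) = -82/67 (t(Z) = 164*(-1/134) = -82/67)
p(G, D) = 272 + 174*G + D*G (p(G, D) = (174*G + D*G) + 272 = 272 + 174*G + D*G)
1/(t(-251) + p(-244, -192)) = 1/(-82/67 + (272 + 174*(-244) - 192*(-244))) = 1/(-82/67 + (272 - 42456 + 46848)) = 1/(-82/67 + 4664) = 1/(312406/67) = 67/312406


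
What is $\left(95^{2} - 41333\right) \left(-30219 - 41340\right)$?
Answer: $2311928172$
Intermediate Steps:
$\left(95^{2} - 41333\right) \left(-30219 - 41340\right) = \left(9025 - 41333\right) \left(-71559\right) = \left(-32308\right) \left(-71559\right) = 2311928172$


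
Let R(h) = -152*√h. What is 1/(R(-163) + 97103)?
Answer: 97103/9432758561 + 152*I*√163/9432758561 ≈ 1.0294e-5 + 2.0573e-7*I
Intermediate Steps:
1/(R(-163) + 97103) = 1/(-152*I*√163 + 97103) = 1/(97103 - 152*I*√163)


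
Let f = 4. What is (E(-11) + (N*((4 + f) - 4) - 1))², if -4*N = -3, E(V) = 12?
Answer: 196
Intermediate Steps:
N = ¾ (N = -¼*(-3) = ¾ ≈ 0.75000)
(E(-11) + (N*((4 + f) - 4) - 1))² = (12 + (3*((4 + 4) - 4)/4 - 1))² = (12 + (3*(8 - 4)/4 - 1))² = (12 + ((¾)*4 - 1))² = (12 + (3 - 1))² = (12 + 2)² = 14² = 196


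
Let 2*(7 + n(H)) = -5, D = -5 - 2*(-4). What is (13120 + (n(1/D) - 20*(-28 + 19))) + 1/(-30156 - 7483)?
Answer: 1000482257/75278 ≈ 13291.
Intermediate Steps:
D = 3 (D = -5 + 8 = 3)
n(H) = -19/2 (n(H) = -7 + (1/2)*(-5) = -7 - 5/2 = -19/2)
(13120 + (n(1/D) - 20*(-28 + 19))) + 1/(-30156 - 7483) = (13120 + (-19/2 - 20*(-28 + 19))) + 1/(-30156 - 7483) = (13120 + (-19/2 - 20*(-9))) + 1/(-37639) = (13120 + (-19/2 + 180)) - 1/37639 = (13120 + 341/2) - 1/37639 = 26581/2 - 1/37639 = 1000482257/75278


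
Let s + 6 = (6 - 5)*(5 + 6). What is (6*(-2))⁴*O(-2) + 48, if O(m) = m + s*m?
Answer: -248784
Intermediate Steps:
s = 5 (s = -6 + (6 - 5)*(5 + 6) = -6 + 1*11 = -6 + 11 = 5)
O(m) = 6*m (O(m) = m + 5*m = 6*m)
(6*(-2))⁴*O(-2) + 48 = (6*(-2))⁴*(6*(-2)) + 48 = (-12)⁴*(-12) + 48 = 20736*(-12) + 48 = -248832 + 48 = -248784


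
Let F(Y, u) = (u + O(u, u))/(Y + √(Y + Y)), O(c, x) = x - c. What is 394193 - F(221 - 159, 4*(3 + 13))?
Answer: 5912879/15 + 16*√31/465 ≈ 3.9419e+5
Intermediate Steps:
F(Y, u) = u/(Y + √2*√Y) (F(Y, u) = (u + (u - u))/(Y + √(Y + Y)) = (u + 0)/(Y + √(2*Y)) = u/(Y + √2*√Y))
394193 - F(221 - 159, 4*(3 + 13)) = 394193 - 4*(3 + 13)/((221 - 159) + √2*√(221 - 159)) = 394193 - 4*16/(62 + √2*√62) = 394193 - 64/(62 + 2*√31)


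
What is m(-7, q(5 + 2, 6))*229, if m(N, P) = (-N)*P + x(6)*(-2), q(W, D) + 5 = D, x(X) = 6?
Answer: -1145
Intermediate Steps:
q(W, D) = -5 + D
m(N, P) = -12 - N*P (m(N, P) = (-N)*P + 6*(-2) = -N*P - 12 = -12 - N*P)
m(-7, q(5 + 2, 6))*229 = (-12 - 1*(-7)*(-5 + 6))*229 = (-12 - 1*(-7)*1)*229 = (-12 + 7)*229 = -5*229 = -1145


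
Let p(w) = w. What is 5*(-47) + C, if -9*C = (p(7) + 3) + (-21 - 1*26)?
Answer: -2078/9 ≈ -230.89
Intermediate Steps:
C = 37/9 (C = -((7 + 3) + (-21 - 1*26))/9 = -(10 + (-21 - 26))/9 = -(10 - 47)/9 = -⅑*(-37) = 37/9 ≈ 4.1111)
5*(-47) + C = 5*(-47) + 37/9 = -235 + 37/9 = -2078/9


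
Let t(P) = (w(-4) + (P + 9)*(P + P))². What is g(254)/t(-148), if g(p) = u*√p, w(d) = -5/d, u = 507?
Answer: 8112*√254/27086905561 ≈ 4.7729e-6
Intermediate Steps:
g(p) = 507*√p
t(P) = (5/4 + 2*P*(9 + P))² (t(P) = (-5/(-4) + (P + 9)*(P + P))² = (-5*(-¼) + (9 + P)*(2*P))² = (5/4 + 2*P*(9 + P))²)
g(254)/t(-148) = (507*√254)/(((5 + 8*(-148)² + 72*(-148))²/16)) = (507*√254)/(((5 + 8*21904 - 10656)²/16)) = (507*√254)/(((5 + 175232 - 10656)²/16)) = (507*√254)/(((1/16)*164581²)) = (507*√254)/(((1/16)*27086905561)) = (507*√254)/(27086905561/16) = (507*√254)*(16/27086905561) = 8112*√254/27086905561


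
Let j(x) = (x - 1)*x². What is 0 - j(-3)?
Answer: 36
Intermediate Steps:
j(x) = x²*(-1 + x) (j(x) = (-1 + x)*x² = x²*(-1 + x))
0 - j(-3) = 0 - (-3)²*(-1 - 3) = 0 - 9*(-4) = 0 - 1*(-36) = 0 + 36 = 36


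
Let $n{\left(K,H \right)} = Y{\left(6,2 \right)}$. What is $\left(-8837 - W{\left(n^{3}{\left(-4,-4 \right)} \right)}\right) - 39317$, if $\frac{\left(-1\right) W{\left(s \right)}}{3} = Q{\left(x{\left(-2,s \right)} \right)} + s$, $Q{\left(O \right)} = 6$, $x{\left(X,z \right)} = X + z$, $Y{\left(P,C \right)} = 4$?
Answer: $-47944$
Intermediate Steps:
$n{\left(K,H \right)} = 4$
$W{\left(s \right)} = -18 - 3 s$ ($W{\left(s \right)} = - 3 \left(6 + s\right) = -18 - 3 s$)
$\left(-8837 - W{\left(n^{3}{\left(-4,-4 \right)} \right)}\right) - 39317 = \left(-8837 - \left(-18 - 3 \cdot 4^{3}\right)\right) - 39317 = \left(-8837 - \left(-18 - 192\right)\right) - 39317 = \left(-8837 - -210\right) - 39317 = \left(-8837 + 210\right) - 39317 = -8627 - 39317 = -47944$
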